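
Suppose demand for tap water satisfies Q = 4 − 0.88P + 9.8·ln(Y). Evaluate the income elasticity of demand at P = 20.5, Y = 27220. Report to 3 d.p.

At P = 20.5, Y = 27220: Q = 86.035.
Holding P constant, ∂Q/∂Y = 9.8/Y = 0.000360029.
η_Y = (∂Q/∂Y)·(Y/Q) = 0.000360029 × (27220/86.035) = 0.114.

0.114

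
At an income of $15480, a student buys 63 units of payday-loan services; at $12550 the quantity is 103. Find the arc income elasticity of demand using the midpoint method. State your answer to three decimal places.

-2.305

ΔQ = 103 − 63 = 40; midpoint Q̄ = (63 + 103)/2 = 83.
ΔI = 12550 − 15480 = -2930; midpoint Ī = (15480 + 12550)/2 = 14015.
η = (ΔQ/Q̄) ÷ (ΔI/Ī) = (40/83) ÷ (-2930/14015) = -2.305.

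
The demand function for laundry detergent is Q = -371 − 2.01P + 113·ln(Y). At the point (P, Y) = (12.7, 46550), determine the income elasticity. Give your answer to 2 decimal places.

At P = 12.7, Y = 46550: Q = 818.029.
Holding P constant, ∂Q/∂Y = 113/Y = 0.0024275.
η_Y = (∂Q/∂Y)·(Y/Q) = 0.0024275 × (46550/818.029) = 0.14.

0.14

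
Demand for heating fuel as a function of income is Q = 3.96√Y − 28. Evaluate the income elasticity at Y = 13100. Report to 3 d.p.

0.533

At Y = 13100: Q = 425.243.
dQ/dY = 3.96/(2√Y) = 0.0172993 at this income.
η = (dQ/dY)·(Y/Q) = 0.0172993 × (13100/425.243) = 0.533.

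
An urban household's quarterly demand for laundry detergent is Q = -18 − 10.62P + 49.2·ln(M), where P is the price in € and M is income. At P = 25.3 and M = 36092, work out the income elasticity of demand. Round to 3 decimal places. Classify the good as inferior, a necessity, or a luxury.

0.214 (necessity)

At P = 25.3, M = 36092: Q = 229.610.
Holding P constant, ∂Q/∂M = 49.2/M = 0.00136318.
η_M = (∂Q/∂M)·(M/Q) = 0.00136318 × (36092/229.610) = 0.214.
Since 0 < η < 1, this is a necessity.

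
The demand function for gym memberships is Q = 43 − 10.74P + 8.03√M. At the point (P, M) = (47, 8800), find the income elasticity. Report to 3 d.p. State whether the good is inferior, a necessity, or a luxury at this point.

1.292 (luxury)

At P = 47, M = 8800: Q = 291.501.
Holding P constant, ∂Q/∂M = 8.03/(2√M) = 0.0428.
η_M = (∂Q/∂M)·(M/Q) = 0.0428 × (8800/291.501) = 1.292.
Since η > 1, this is a luxury.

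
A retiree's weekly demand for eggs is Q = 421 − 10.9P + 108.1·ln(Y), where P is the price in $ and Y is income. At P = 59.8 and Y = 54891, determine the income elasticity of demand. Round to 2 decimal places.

0.11

At P = 59.8, Y = 54891: Q = 948.887.
Holding P constant, ∂Q/∂Y = 108.1/Y = 0.00196936.
η_Y = (∂Q/∂Y)·(Y/Q) = 0.00196936 × (54891/948.887) = 0.11.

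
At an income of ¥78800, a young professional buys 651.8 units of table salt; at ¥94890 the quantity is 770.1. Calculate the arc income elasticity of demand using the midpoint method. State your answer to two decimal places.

0.90

ΔQ = 770.1 − 651.8 = 118.3; midpoint Q̄ = (651.8 + 770.1)/2 = 710.95.
ΔI = 94890 − 78800 = 16090; midpoint Ī = (78800 + 94890)/2 = 86845.
η = (ΔQ/Q̄) ÷ (ΔI/Ī) = (118.3/710.95) ÷ (16090/86845) = 0.90.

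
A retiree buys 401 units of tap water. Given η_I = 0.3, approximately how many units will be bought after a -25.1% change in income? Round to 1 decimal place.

370.8

%ΔQ ≈ η × %ΔI = 0.3 × (-25.1%) = -7.53%.
New Q ≈ 401 × (1 − 0.0753) = 370.8.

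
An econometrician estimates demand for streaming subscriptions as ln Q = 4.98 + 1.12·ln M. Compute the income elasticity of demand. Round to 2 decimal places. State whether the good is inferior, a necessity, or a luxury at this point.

1.12 (luxury)

In a log-linear demand, the coefficient on ln M is the income elasticity.
So η = 1.12.
η > 1 ⇒ luxury.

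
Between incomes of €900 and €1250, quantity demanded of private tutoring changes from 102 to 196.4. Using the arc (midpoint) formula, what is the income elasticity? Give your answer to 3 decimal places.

ΔQ = 196.4 − 102 = 94.4; midpoint Q̄ = (102 + 196.4)/2 = 149.2.
ΔI = 1250 − 900 = 350; midpoint Ī = (900 + 1250)/2 = 1075.
η = (ΔQ/Q̄) ÷ (ΔI/Ī) = (94.4/149.2) ÷ (350/1075) = 1.943.

1.943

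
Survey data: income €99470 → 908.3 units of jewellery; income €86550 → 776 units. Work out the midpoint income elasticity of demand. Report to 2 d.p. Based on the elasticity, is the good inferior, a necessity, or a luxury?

ΔQ = 776 − 908.3 = -132.3; midpoint Q̄ = (908.3 + 776)/2 = 842.15.
ΔI = 86550 − 99470 = -12920; midpoint Ī = (99470 + 86550)/2 = 93010.
η = (ΔQ/Q̄) ÷ (ΔI/Ī) = (-132.3/842.15) ÷ (-12920/93010) = 1.13.
η > 1 ⇒ luxury.

1.13 (luxury)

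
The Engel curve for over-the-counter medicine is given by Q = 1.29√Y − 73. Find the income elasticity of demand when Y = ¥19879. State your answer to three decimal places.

At Y = 19879: Q = 108.881.
dQ/dY = 1.29/(2√Y) = 0.0045747 at this income.
η = (dQ/dY)·(Y/Q) = 0.0045747 × (19879/108.881) = 0.835.

0.835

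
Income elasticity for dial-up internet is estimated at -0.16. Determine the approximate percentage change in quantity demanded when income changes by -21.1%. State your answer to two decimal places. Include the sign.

3.38%

%ΔQ ≈ η × %ΔI = -0.16 × (-21.1%) = 3.38%.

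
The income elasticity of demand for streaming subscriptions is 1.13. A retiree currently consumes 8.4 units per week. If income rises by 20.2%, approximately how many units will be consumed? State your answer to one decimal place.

%ΔQ ≈ η × %ΔI = 1.13 × 20.2% = 22.826%.
New Q ≈ 8.4 × (1 + 0.22826) = 10.3.

10.3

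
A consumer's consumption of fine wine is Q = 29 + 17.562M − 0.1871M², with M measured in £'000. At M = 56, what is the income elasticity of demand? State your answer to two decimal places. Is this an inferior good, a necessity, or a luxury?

-0.45 (inferior good)

At M = 56: Q = 425.7264.
dQ/dM = 17.562 − 0.3742M = -3.39320.
η = (dQ/dM)·(M/Q) = -3.39320 × (56/425.7264) = -0.45.
η < 0 ⇒ inferior good.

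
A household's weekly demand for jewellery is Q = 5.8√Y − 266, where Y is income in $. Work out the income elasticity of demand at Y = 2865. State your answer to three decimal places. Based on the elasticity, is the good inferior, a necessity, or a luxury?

At Y = 2865: Q = 44.449.
dQ/dY = 5.8/(2√Y) = 0.0541796 at this income.
η = (dQ/dY)·(Y/Q) = 0.0541796 × (2865/44.449) = 3.492.
Since η > 1, the good is a luxury.

3.492 (luxury)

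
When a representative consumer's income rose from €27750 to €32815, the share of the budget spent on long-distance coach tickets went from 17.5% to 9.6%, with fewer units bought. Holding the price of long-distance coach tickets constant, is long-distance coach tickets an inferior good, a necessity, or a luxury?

inferior good

Quantity demanded falls as income rises, so η < 0.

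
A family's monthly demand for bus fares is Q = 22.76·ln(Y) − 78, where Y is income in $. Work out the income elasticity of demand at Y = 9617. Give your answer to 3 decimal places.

At Y = 9617: Q = 130.739.
dQ/dY = 22.76/Y = 0.00236664 at this income.
η = (dQ/dY)·(Y/Q) = 0.00236664 × (9617/130.739) = 0.174.

0.174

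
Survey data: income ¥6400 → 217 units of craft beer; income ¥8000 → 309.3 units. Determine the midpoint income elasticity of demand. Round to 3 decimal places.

1.578

ΔQ = 309.3 − 217 = 92.3; midpoint Q̄ = (217 + 309.3)/2 = 263.15.
ΔI = 8000 − 6400 = 1600; midpoint Ī = (6400 + 8000)/2 = 7200.
η = (ΔQ/Q̄) ÷ (ΔI/Ī) = (92.3/263.15) ÷ (1600/7200) = 1.578.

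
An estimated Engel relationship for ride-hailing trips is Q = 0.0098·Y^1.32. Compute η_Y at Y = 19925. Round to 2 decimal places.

For Q = A·Y^β the income elasticity is constant and equal to β.
Here β = 1.32, so η = 1.32.

1.32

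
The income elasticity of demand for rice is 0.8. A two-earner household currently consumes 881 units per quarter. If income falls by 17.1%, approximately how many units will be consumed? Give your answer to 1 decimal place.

%ΔQ ≈ η × %ΔI = 0.8 × (-17.1%) = -13.68%.
New Q ≈ 881 × (1 − 0.1368) = 760.5.

760.5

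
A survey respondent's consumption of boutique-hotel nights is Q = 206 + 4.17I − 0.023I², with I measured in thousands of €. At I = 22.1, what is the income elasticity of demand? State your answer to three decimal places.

0.243

At I = 22.1: Q = 286.9236.
dQ/dI = 4.17 − 0.046I = 3.15340.
η = (dQ/dI)·(I/Q) = 3.15340 × (22.1/286.9236) = 0.243.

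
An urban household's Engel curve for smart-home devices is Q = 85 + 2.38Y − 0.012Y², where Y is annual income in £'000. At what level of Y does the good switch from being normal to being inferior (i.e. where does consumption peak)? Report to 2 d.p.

99.17

dQ/dY = 2.38 − 0.024Y.
The good is inferior where dQ/dY < 0. Setting dQ/dY = 0 gives Y = 2.38 / 0.024 = 99.17.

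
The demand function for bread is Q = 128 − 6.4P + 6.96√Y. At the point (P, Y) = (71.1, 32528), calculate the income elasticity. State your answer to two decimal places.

At P = 71.1, Y = 32528: Q = 928.232.
Holding P constant, ∂Q/∂Y = 6.96/(2√Y) = 0.0192953.
η_Y = (∂Q/∂Y)·(Y/Q) = 0.0192953 × (32528/928.232) = 0.68.

0.68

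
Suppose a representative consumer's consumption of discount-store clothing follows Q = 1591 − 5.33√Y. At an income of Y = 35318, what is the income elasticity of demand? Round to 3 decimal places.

-0.850

At Y = 35318: Q = 589.329.
dQ/dY = -5.33/(2√Y) = -0.0141807 at this income.
η = (dQ/dY)·(Y/Q) = -0.0141807 × (35318/589.329) = -0.850.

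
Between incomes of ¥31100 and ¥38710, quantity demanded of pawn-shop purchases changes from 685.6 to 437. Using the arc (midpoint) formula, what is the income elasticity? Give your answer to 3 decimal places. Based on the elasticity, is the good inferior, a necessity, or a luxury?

ΔQ = 437 − 685.6 = -248.6; midpoint Q̄ = (685.6 + 437)/2 = 561.3.
ΔI = 38710 − 31100 = 7610; midpoint Ī = (31100 + 38710)/2 = 34905.
η = (ΔQ/Q̄) ÷ (ΔI/Ī) = (-248.6/561.3) ÷ (7610/34905) = -2.031.
η < 0 ⇒ inferior good.

-2.031 (inferior good)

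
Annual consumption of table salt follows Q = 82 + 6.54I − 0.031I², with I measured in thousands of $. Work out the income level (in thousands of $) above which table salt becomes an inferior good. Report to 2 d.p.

dQ/dI = 6.54 − 0.062I.
The good is inferior where dQ/dI < 0. Setting dQ/dI = 0 gives I = 6.54 / 0.062 = 105.48.

105.48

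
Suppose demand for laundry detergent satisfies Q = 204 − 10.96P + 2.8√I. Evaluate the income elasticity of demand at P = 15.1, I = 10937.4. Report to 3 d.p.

0.442

At P = 15.1, I = 10937.4: Q = 331.334.
Holding P constant, ∂Q/∂I = 2.8/(2√I) = 0.0133866.
η_I = (∂Q/∂I)·(I/Q) = 0.0133866 × (10937.4/331.334) = 0.442.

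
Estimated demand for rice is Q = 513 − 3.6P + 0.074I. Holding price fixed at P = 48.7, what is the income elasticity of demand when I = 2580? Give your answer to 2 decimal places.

At P = 48.7, I = 2580: Q = 528.600.
Holding P constant, ∂Q/∂I = 0.074.
η_I = (∂Q/∂I)·(I/Q) = 0.074 × (2580/528.600) = 0.36.

0.36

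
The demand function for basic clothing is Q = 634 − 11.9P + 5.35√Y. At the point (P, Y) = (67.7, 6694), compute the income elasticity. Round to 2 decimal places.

0.82

At P = 67.7, Y = 6694: Q = 266.090.
Holding P constant, ∂Q/∂Y = 5.35/(2√Y) = 0.032695.
η_Y = (∂Q/∂Y)·(Y/Q) = 0.032695 × (6694/266.090) = 0.82.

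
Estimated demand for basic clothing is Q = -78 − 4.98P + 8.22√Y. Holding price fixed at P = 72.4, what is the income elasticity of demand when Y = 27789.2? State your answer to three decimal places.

At P = 72.4, Y = 27789.2: Q = 931.730.
Holding P constant, ∂Q/∂Y = 8.22/(2√Y) = 0.0246549.
η_Y = (∂Q/∂Y)·(Y/Q) = 0.0246549 × (27789.2/931.730) = 0.735.

0.735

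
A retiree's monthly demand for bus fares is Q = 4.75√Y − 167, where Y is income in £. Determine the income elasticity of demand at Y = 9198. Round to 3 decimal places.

At Y = 9198: Q = 288.554.
dQ/dY = 4.75/(2√Y) = 0.0247638 at this income.
η = (dQ/dY)·(Y/Q) = 0.0247638 × (9198/288.554) = 0.789.

0.789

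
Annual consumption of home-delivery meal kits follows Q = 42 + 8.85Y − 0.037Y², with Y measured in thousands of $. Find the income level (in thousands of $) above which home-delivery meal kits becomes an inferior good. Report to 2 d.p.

119.59

dQ/dY = 8.85 − 0.074Y.
The good is inferior where dQ/dY < 0. Setting dQ/dY = 0 gives Y = 8.85 / 0.074 = 119.59.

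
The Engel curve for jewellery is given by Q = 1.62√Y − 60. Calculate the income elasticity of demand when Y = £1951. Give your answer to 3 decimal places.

At Y = 1951: Q = 11.556.
dQ/dY = 1.62/(2√Y) = 0.0183382 at this income.
η = (dQ/dY)·(Y/Q) = 0.0183382 × (1951/11.556) = 3.096.

3.096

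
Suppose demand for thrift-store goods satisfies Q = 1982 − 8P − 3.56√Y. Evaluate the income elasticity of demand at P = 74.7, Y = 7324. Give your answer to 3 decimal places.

-0.141

At P = 74.7, Y = 7324: Q = 1079.734.
Holding P constant, ∂Q/∂Y = -3.56/(2√Y) = -0.0207992.
η_Y = (∂Q/∂Y)·(Y/Q) = -0.0207992 × (7324/1079.734) = -0.141.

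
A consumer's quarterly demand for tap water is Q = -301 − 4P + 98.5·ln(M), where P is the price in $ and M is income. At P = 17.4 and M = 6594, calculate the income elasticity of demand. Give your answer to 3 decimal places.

0.199

At P = 17.4, M = 6594: Q = 495.601.
Holding P constant, ∂Q/∂M = 98.5/M = 0.0149378.
η_M = (∂Q/∂M)·(M/Q) = 0.0149378 × (6594/495.601) = 0.199.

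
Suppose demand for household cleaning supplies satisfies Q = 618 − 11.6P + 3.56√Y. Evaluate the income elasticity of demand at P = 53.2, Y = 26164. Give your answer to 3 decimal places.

0.499

At P = 53.2, Y = 26164: Q = 576.720.
Holding P constant, ∂Q/∂Y = 3.56/(2√Y) = 0.0110044.
η_Y = (∂Q/∂Y)·(Y/Q) = 0.0110044 × (26164/576.720) = 0.499.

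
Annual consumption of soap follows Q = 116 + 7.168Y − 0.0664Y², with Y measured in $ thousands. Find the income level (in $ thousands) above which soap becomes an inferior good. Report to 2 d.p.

dQ/dY = 7.168 − 0.1328Y.
The good is inferior where dQ/dY < 0. Setting dQ/dY = 0 gives Y = 7.168 / 0.1328 = 53.98.

53.98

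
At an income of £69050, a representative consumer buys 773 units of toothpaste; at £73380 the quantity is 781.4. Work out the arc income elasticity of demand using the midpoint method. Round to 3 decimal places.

0.178

ΔQ = 781.4 − 773 = 8.4; midpoint Q̄ = (773 + 781.4)/2 = 777.2.
ΔI = 73380 − 69050 = 4330; midpoint Ī = (69050 + 73380)/2 = 71215.
η = (ΔQ/Q̄) ÷ (ΔI/Ī) = (8.4/777.2) ÷ (4330/71215) = 0.178.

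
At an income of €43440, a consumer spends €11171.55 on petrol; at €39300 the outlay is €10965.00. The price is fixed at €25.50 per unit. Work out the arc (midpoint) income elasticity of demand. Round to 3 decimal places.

With a constant price, Q₁ = 11171.55/25.50 = 438.100 and Q₂ = 10965.00/25.50 = 430.000 (equivalently, work directly with expenditure since P cancels).
Midpoint %ΔQ = (10965.00 − 11171.55)/11068.28 = -0.01866; midpoint %ΔI = (39300 − 43440)/41370 = -0.10007.
η = -0.01866 / -0.10007 = 0.186.

0.186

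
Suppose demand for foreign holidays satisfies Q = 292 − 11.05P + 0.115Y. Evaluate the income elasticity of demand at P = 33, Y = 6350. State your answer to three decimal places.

1.110

At P = 33, Y = 6350: Q = 657.600.
Holding P constant, ∂Q/∂Y = 0.115.
η_Y = (∂Q/∂Y)·(Y/Q) = 0.115 × (6350/657.600) = 1.110.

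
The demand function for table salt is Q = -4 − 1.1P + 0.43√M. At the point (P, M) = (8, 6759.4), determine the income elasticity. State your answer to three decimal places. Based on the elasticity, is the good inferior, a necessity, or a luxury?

0.784 (necessity)

At P = 8, M = 6759.4: Q = 22.553.
Holding P constant, ∂Q/∂M = 0.43/(2√M) = 0.00261508.
η_M = (∂Q/∂M)·(M/Q) = 0.00261508 × (6759.4/22.553) = 0.784.
Since 0 < η < 1, this is a necessity.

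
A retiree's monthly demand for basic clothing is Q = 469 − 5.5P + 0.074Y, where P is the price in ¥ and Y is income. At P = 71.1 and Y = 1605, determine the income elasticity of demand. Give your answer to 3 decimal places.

At P = 71.1, Y = 1605: Q = 196.720.
Holding P constant, ∂Q/∂Y = 0.074.
η_Y = (∂Q/∂Y)·(Y/Q) = 0.074 × (1605/196.720) = 0.604.

0.604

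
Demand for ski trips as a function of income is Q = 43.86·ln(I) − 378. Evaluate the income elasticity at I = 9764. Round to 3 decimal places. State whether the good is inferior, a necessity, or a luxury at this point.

At I = 9764: Q = 24.918.
dQ/dI = 43.86/I = 0.00449201 at this income.
η = (dQ/dI)·(I/Q) = 0.00449201 × (9764/24.918) = 1.760.
Since η > 1, the good is a luxury.

1.760 (luxury)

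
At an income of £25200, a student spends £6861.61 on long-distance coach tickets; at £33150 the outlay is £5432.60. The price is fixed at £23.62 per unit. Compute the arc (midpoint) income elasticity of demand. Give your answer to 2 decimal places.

-0.85

With a constant price, Q₁ = 6861.61/23.62 = 290.500 and Q₂ = 5432.60/23.62 = 230.000 (equivalently, work directly with expenditure since P cancels).
Midpoint %ΔQ = (5432.60 − 6861.61)/6147.11 = -0.23247; midpoint %ΔI = (33150 − 25200)/29175 = 0.27249.
η = -0.23247 / 0.27249 = -0.85.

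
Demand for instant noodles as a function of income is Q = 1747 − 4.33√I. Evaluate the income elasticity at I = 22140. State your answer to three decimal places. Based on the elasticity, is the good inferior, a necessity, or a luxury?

-0.292 (inferior good)

At I = 22140: Q = 1102.717.
dQ/dI = -4.33/(2√I) = -0.0145502 at this income.
η = (dQ/dI)·(I/Q) = -0.0145502 × (22140/1102.717) = -0.292.
Since η < 0, the good is an inferior good.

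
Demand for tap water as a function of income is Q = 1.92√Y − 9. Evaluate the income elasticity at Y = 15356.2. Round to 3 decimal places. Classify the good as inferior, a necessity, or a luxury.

0.520 (necessity)

At Y = 15356.2: Q = 228.927.
dQ/dY = 1.92/(2√Y) = 0.00774693 at this income.
η = (dQ/dY)·(Y/Q) = 0.00774693 × (15356.2/228.927) = 0.520.
Since 0 < η < 1, the good is a necessity.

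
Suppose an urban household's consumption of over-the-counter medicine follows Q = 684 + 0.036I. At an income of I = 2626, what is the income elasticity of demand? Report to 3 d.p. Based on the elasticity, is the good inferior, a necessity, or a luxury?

0.121 (necessity)

At I = 2626: Q = 778.536.
dQ/dI = 0.036.
η = (dQ/dI)·(I/Q) = 0.036 × (2626/778.536) = 0.121.
Since 0 < η < 1, the good is a necessity.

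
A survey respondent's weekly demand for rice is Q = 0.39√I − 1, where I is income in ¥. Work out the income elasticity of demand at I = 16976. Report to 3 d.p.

0.510

At I = 16976: Q = 49.814.
dQ/dI = 0.39/(2√I) = 0.00149664 at this income.
η = (dQ/dI)·(I/Q) = 0.00149664 × (16976/49.814) = 0.510.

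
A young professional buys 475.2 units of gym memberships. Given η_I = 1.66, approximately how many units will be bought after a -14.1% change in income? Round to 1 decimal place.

364.0

%ΔQ ≈ η × %ΔI = 1.66 × (-14.1%) = -23.406%.
New Q ≈ 475.2 × (1 − 0.23406) = 364.0.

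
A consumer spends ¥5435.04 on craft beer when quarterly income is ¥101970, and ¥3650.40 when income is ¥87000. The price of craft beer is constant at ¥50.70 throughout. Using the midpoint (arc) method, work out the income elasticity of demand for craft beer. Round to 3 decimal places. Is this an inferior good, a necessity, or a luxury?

2.480 (luxury)

With a constant price, Q₁ = 5435.04/50.70 = 107.200 and Q₂ = 3650.40/50.70 = 72.000 (equivalently, work directly with expenditure since P cancels).
Midpoint %ΔQ = (3650.40 − 5435.04)/4542.72 = -0.39286; midpoint %ΔI = (87000 − 101970)/94485 = -0.15844.
η = -0.39286 / -0.15844 = 2.480.
η > 1 ⇒ luxury.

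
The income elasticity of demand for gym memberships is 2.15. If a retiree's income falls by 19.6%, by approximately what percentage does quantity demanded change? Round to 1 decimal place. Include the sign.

-42.1%

%ΔQ ≈ η × %ΔI = 2.15 × (-19.6%) = -42.1%.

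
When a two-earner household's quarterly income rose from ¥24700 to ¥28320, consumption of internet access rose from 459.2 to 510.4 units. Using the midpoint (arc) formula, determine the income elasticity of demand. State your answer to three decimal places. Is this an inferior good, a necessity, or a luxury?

0.773 (necessity)

ΔQ = 510.4 − 459.2 = 51.2; midpoint Q̄ = (459.2 + 510.4)/2 = 484.8.
ΔI = 28320 − 24700 = 3620; midpoint Ī = (24700 + 28320)/2 = 26510.
η = (ΔQ/Q̄) ÷ (ΔI/Ī) = (51.2/484.8) ÷ (3620/26510) = 0.773.
0 < η < 1 ⇒ necessity.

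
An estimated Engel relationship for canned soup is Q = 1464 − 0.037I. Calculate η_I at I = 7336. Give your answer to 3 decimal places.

At I = 7336: Q = 1192.568.
dQ/dI = −0.037.
η = (dQ/dI)·(I/Q) = -0.037 × (7336/1192.568) = -0.228.

-0.228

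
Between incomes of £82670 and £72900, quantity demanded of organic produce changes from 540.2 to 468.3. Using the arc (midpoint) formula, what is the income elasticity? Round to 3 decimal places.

1.135

ΔQ = 468.3 − 540.2 = -71.9; midpoint Q̄ = (540.2 + 468.3)/2 = 504.25.
ΔI = 72900 − 82670 = -9770; midpoint Ī = (82670 + 72900)/2 = 77785.
η = (ΔQ/Q̄) ÷ (ΔI/Ī) = (-71.9/504.25) ÷ (-9770/77785) = 1.135.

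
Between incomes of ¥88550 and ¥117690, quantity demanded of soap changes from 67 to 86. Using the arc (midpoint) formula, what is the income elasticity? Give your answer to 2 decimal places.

0.88

ΔQ = 86 − 67 = 19; midpoint Q̄ = (67 + 86)/2 = 76.5.
ΔI = 117690 − 88550 = 29140; midpoint Ī = (88550 + 117690)/2 = 103120.
η = (ΔQ/Q̄) ÷ (ΔI/Ī) = (19/76.5) ÷ (29140/103120) = 0.88.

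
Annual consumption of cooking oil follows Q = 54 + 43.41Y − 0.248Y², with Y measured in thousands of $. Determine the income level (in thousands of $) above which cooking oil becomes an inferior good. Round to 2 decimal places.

87.52

dQ/dY = 43.41 − 0.496Y.
The good is inferior where dQ/dY < 0. Setting dQ/dY = 0 gives Y = 43.41 / 0.496 = 87.52.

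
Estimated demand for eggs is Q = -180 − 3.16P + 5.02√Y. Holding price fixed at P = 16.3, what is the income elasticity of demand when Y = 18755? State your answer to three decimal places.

0.754

At P = 16.3, Y = 18755: Q = 455.975.
Holding P constant, ∂Q/∂Y = 5.02/(2√Y) = 0.018328.
η_Y = (∂Q/∂Y)·(Y/Q) = 0.018328 × (18755/455.975) = 0.754.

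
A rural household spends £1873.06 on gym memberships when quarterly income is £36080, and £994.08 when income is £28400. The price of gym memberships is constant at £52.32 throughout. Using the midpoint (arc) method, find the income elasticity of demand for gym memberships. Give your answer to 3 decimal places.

2.574

With a constant price, Q₁ = 1873.06/52.32 = 35.800 and Q₂ = 994.08/52.32 = 19.000 (equivalently, work directly with expenditure since P cancels).
Midpoint %ΔQ = (994.08 − 1873.06)/1433.57 = -0.61314; midpoint %ΔI = (28400 − 36080)/32240 = -0.23821.
η = -0.61314 / -0.23821 = 2.574.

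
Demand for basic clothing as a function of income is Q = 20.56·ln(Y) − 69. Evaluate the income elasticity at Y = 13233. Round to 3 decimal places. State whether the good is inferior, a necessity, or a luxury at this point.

At Y = 13233: Q = 126.124.
dQ/dY = 20.56/Y = 0.00155369 at this income.
η = (dQ/dY)·(Y/Q) = 0.00155369 × (13233/126.124) = 0.163.
Since 0 < η < 1, the good is a necessity.

0.163 (necessity)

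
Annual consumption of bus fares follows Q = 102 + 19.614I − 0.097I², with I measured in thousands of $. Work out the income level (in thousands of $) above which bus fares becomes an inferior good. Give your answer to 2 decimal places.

101.10

dQ/dI = 19.614 − 0.194I.
The good is inferior where dQ/dI < 0. Setting dQ/dI = 0 gives I = 19.614 / 0.194 = 101.10.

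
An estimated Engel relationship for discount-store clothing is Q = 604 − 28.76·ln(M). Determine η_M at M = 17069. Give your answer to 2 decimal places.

At M = 17069: Q = 323.733.
dQ/dM = -28.76/M = -0.00168493 at this income.
η = (dQ/dM)·(M/Q) = -0.00168493 × (17069/323.733) = -0.09.

-0.09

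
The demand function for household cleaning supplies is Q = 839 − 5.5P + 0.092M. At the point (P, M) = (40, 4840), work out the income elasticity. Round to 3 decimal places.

At P = 40, M = 4840: Q = 1064.280.
Holding P constant, ∂Q/∂M = 0.092.
η_M = (∂Q/∂M)·(M/Q) = 0.092 × (4840/1064.280) = 0.418.

0.418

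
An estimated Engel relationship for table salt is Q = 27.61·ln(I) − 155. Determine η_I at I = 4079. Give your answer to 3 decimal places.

At I = 4079: Q = 74.539.
dQ/dI = 27.61/I = 0.00676882 at this income.
η = (dQ/dI)·(I/Q) = 0.00676882 × (4079/74.539) = 0.370.

0.370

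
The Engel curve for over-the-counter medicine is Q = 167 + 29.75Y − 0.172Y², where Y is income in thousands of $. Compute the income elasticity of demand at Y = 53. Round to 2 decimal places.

At Y = 53: Q = 1260.6020.
dQ/dY = 29.75 − 0.344Y = 11.51800.
η = (dQ/dY)·(Y/Q) = 11.51800 × (53/1260.6020) = 0.48.

0.48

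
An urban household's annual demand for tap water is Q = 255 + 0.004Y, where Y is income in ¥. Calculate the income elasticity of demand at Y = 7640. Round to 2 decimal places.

0.11

At Y = 7640: Q = 285.560.
dQ/dY = 0.004.
η = (dQ/dY)·(Y/Q) = 0.004 × (7640/285.560) = 0.11.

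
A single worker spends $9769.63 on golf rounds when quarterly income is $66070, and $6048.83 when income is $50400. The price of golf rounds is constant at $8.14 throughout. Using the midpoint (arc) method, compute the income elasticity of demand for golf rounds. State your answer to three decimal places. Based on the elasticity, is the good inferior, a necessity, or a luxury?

With a constant price, Q₁ = 9769.63/8.14 = 1200.200 and Q₂ = 6048.83/8.14 = 743.100 (equivalently, work directly with expenditure since P cancels).
Midpoint %ΔQ = (6048.83 − 9769.63)/7909.23 = -0.47044; midpoint %ΔI = (50400 − 66070)/58235 = -0.26908.
η = -0.47044 / -0.26908 = 1.748.
η > 1 ⇒ luxury.

1.748 (luxury)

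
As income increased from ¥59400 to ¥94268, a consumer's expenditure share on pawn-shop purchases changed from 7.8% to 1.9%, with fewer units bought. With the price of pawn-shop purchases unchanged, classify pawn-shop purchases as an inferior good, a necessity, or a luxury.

inferior good

Quantity demanded falls as income rises, so η < 0.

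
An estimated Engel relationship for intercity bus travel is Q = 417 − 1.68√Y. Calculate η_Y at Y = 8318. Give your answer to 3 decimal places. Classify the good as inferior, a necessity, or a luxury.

At Y = 8318: Q = 263.779.
dQ/dY = -1.68/(2√Y) = -0.00921022 at this income.
η = (dQ/dY)·(Y/Q) = -0.00921022 × (8318/263.779) = -0.290.
Since η < 0, the good is an inferior good.

-0.290 (inferior good)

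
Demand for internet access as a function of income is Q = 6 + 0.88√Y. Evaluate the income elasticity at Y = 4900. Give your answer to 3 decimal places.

0.456

At Y = 4900: Q = 67.600.
dQ/dY = 0.88/(2√Y) = 0.00628571 at this income.
η = (dQ/dY)·(Y/Q) = 0.00628571 × (4900/67.600) = 0.456.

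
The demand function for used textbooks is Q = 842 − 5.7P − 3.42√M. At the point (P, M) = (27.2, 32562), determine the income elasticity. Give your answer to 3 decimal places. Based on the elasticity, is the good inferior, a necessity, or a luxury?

-4.419 (inferior good)

At P = 27.2, M = 32562: Q = 69.823.
Holding P constant, ∂Q/∂M = -3.42/(2√M) = -0.00947634.
η_M = (∂Q/∂M)·(M/Q) = -0.00947634 × (32562/69.823) = -4.419.
Since η < 0, this is an inferior good.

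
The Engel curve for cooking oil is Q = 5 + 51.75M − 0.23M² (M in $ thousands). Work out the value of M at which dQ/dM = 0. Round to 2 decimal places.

112.50

dQ/dM = 51.75 − 0.46M.
The good is inferior where dQ/dM < 0. Setting dQ/dM = 0 gives M = 51.75 / 0.46 = 112.50.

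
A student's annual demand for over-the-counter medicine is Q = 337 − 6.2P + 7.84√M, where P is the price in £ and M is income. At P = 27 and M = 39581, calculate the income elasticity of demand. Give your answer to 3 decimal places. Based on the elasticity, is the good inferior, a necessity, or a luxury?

At P = 27, M = 39581: Q = 1729.366.
Holding P constant, ∂Q/∂M = 7.84/(2√M) = 0.0197035.
η_M = (∂Q/∂M)·(M/Q) = 0.0197035 × (39581/1729.366) = 0.451.
Since 0 < η < 1, this is a necessity.

0.451 (necessity)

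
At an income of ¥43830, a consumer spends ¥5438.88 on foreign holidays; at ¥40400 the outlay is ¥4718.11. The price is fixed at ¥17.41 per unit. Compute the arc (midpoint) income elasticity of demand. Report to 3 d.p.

With a constant price, Q₁ = 5438.88/17.41 = 312.400 and Q₂ = 4718.11/17.41 = 271.000 (equivalently, work directly with expenditure since P cancels).
Midpoint %ΔQ = (4718.11 − 5438.88)/5078.50 = -0.14193; midpoint %ΔI = (40400 − 43830)/42115 = -0.08144.
η = -0.14193 / -0.08144 = 1.743.

1.743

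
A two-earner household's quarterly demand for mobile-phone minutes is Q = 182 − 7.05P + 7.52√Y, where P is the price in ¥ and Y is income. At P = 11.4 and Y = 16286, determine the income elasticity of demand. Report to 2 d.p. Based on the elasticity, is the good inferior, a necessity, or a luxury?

0.45 (necessity)

At P = 11.4, Y = 16286: Q = 1061.307.
Holding P constant, ∂Q/∂Y = 7.52/(2√Y) = 0.0294632.
η_Y = (∂Q/∂Y)·(Y/Q) = 0.0294632 × (16286/1061.307) = 0.45.
Since 0 < η < 1, this is a necessity.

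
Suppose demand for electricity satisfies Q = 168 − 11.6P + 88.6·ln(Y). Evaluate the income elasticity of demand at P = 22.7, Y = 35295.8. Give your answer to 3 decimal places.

0.106

At P = 22.7, Y = 35295.8: Q = 832.457.
Holding P constant, ∂Q/∂Y = 88.6/Y = 0.00251021.
η_Y = (∂Q/∂Y)·(Y/Q) = 0.00251021 × (35295.8/832.457) = 0.106.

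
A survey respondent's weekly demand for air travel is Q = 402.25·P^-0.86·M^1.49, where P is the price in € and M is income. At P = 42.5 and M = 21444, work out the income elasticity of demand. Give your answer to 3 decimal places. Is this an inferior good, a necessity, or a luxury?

For a multiplicative demand Q = A·P^α·M^β, the income elasticity is β everywhere.
Here β = 1.49, so η = 1.490.
Since η > 1, this is a luxury.

1.490 (luxury)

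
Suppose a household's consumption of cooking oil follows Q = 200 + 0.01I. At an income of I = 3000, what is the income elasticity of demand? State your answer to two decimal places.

0.13

At I = 3000: Q = 230.000.
dQ/dI = 0.01.
η = (dQ/dI)·(I/Q) = 0.01 × (3000/230.000) = 0.13.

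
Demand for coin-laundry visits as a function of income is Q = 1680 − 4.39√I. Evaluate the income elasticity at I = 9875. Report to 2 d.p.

At I = 9875: Q = 1243.752.
dQ/dI = -4.39/(2√I) = -0.0220885 at this income.
η = (dQ/dI)·(I/Q) = -0.0220885 × (9875/1243.752) = -0.18.

-0.18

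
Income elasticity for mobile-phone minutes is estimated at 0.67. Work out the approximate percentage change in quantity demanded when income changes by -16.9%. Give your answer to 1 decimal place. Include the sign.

-11.3%

%ΔQ ≈ η × %ΔI = 0.67 × (-16.9%) = -11.3%.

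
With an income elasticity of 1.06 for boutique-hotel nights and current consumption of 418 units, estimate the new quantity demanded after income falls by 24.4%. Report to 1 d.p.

%ΔQ ≈ η × %ΔI = 1.06 × (-24.4%) = -25.864%.
New Q ≈ 418 × (1 − 0.25864) = 309.9.

309.9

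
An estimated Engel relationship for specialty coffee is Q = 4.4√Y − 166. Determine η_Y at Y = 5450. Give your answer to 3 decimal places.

1.023

At Y = 5450: Q = 158.826.
dQ/dY = 4.4/(2√Y) = 0.0298006 at this income.
η = (dQ/dY)·(Y/Q) = 0.0298006 × (5450/158.826) = 1.023.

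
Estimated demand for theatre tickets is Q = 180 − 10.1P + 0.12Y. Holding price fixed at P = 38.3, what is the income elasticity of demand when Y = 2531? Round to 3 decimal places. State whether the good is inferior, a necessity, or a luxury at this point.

At P = 38.3, Y = 2531: Q = 96.890.
Holding P constant, ∂Q/∂Y = 0.12.
η_Y = (∂Q/∂Y)·(Y/Q) = 0.12 × (2531/96.890) = 3.135.
Since η > 1, this is a luxury.

3.135 (luxury)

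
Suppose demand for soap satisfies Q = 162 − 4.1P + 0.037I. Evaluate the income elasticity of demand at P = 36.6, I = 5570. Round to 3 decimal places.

At P = 36.6, I = 5570: Q = 218.030.
Holding P constant, ∂Q/∂I = 0.037.
η_I = (∂Q/∂I)·(I/Q) = 0.037 × (5570/218.030) = 0.945.

0.945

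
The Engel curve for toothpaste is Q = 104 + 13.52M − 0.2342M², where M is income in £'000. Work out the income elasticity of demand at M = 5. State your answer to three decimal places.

0.337

At M = 5: Q = 165.7450.
dQ/dM = 13.52 − 0.4684M = 11.17800.
η = (dQ/dM)·(M/Q) = 11.17800 × (5/165.7450) = 0.337.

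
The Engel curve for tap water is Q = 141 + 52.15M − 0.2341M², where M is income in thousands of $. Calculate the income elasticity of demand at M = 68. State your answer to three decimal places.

0.530

At M = 68: Q = 2604.7216.
dQ/dM = 52.15 − 0.4682M = 20.31240.
η = (dQ/dM)·(M/Q) = 20.31240 × (68/2604.7216) = 0.530.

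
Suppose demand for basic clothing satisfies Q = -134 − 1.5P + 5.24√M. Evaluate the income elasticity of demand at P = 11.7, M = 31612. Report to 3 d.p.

0.597

At P = 11.7, M = 31612: Q = 780.110.
Holding P constant, ∂Q/∂M = 5.24/(2√M) = 0.0147359.
η_M = (∂Q/∂M)·(M/Q) = 0.0147359 × (31612/780.110) = 0.597.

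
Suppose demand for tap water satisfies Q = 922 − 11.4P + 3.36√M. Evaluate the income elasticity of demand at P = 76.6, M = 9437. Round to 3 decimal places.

0.435

At P = 76.6, M = 9437: Q = 375.165.
Holding P constant, ∂Q/∂M = 3.36/(2√M) = 0.0172939.
η_M = (∂Q/∂M)·(M/Q) = 0.0172939 × (9437/375.165) = 0.435.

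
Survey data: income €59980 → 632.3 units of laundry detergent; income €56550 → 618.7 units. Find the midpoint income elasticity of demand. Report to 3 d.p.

0.369

ΔQ = 618.7 − 632.3 = -13.6; midpoint Q̄ = (632.3 + 618.7)/2 = 625.5.
ΔI = 56550 − 59980 = -3430; midpoint Ī = (59980 + 56550)/2 = 58265.
η = (ΔQ/Q̄) ÷ (ΔI/Ī) = (-13.6/625.5) ÷ (-3430/58265) = 0.369.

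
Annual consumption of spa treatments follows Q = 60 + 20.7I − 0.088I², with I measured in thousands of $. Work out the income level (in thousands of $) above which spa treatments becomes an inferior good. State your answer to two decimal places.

117.61

dQ/dI = 20.7 − 0.176I.
The good is inferior where dQ/dI < 0. Setting dQ/dI = 0 gives I = 20.7 / 0.176 = 117.61.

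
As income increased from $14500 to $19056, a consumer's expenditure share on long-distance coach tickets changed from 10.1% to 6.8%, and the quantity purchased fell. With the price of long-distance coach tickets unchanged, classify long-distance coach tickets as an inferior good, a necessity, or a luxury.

inferior good

Quantity demanded falls as income rises, so η < 0.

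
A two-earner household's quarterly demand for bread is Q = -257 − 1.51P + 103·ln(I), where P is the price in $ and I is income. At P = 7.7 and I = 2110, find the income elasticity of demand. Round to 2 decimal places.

0.20

At P = 7.7, I = 2110: Q = 519.781.
Holding P constant, ∂Q/∂I = 103/I = 0.0488152.
η_I = (∂Q/∂I)·(I/Q) = 0.0488152 × (2110/519.781) = 0.20.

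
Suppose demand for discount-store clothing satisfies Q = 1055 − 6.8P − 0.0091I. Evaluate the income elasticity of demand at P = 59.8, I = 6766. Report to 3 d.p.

-0.105

At P = 59.8, I = 6766: Q = 586.789.
Holding P constant, ∂Q/∂I = −0.0091.
η_I = (∂Q/∂I)·(I/Q) = -0.0091 × (6766/586.789) = -0.105.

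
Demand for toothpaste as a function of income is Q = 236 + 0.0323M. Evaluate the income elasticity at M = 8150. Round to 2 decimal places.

At M = 8150: Q = 499.245.
dQ/dM = 0.0323.
η = (dQ/dM)·(M/Q) = 0.0323 × (8150/499.245) = 0.53.

0.53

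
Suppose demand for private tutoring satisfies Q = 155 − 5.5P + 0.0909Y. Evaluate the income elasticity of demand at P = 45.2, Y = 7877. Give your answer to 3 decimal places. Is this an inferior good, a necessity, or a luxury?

At P = 45.2, Y = 7877: Q = 622.419.
Holding P constant, ∂Q/∂Y = 0.0909.
η_Y = (∂Q/∂Y)·(Y/Q) = 0.0909 × (7877/622.419) = 1.150.
Since η > 1, this is a luxury.

1.150 (luxury)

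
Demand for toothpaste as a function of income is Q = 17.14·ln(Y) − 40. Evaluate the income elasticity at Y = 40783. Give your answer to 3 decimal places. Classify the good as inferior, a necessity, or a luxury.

0.121 (necessity)

At Y = 40783: Q = 141.959.
dQ/dY = 17.14/Y = 0.000420273 at this income.
η = (dQ/dY)·(Y/Q) = 0.000420273 × (40783/141.959) = 0.121.
Since 0 < η < 1, the good is a necessity.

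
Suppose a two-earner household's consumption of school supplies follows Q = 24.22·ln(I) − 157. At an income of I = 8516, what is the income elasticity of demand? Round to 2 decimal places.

0.39

At I = 8516: Q = 62.184.
dQ/dI = 24.22/I = 0.00284406 at this income.
η = (dQ/dI)·(I/Q) = 0.00284406 × (8516/62.184) = 0.39.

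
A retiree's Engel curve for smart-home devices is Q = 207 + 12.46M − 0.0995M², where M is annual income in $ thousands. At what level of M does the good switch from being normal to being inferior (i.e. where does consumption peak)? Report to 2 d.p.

62.61

dQ/dM = 12.46 − 0.199M.
The good is inferior where dQ/dM < 0. Setting dQ/dM = 0 gives M = 12.46 / 0.199 = 62.61.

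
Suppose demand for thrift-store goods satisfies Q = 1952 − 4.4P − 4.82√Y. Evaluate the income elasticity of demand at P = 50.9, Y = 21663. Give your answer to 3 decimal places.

-0.348

At P = 50.9, Y = 21663: Q = 1018.615.
Holding P constant, ∂Q/∂Y = -4.82/(2√Y) = -0.0163741.
η_Y = (∂Q/∂Y)·(Y/Q) = -0.0163741 × (21663/1018.615) = -0.348.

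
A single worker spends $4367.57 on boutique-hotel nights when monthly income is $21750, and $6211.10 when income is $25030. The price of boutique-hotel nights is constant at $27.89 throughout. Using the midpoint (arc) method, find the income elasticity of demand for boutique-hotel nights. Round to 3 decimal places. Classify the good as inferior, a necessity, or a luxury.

2.485 (luxury)

With a constant price, Q₁ = 4367.57/27.89 = 156.600 and Q₂ = 6211.10/27.89 = 222.700 (equivalently, work directly with expenditure since P cancels).
Midpoint %ΔQ = (6211.10 − 4367.57)/5289.34 = 0.34854; midpoint %ΔI = (25030 − 21750)/23390 = 0.14023.
η = 0.34854 / 0.14023 = 2.485.
η > 1 ⇒ luxury.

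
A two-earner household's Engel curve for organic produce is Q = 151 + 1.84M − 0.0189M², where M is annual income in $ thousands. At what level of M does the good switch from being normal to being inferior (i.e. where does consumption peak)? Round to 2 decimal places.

48.68

dQ/dM = 1.84 − 0.0378M.
The good is inferior where dQ/dM < 0. Setting dQ/dM = 0 gives M = 1.84 / 0.0378 = 48.68.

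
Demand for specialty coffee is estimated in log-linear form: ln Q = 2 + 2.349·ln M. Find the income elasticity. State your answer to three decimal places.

In a log-linear demand, the coefficient on ln M is the income elasticity.
So η = 2.349.

2.349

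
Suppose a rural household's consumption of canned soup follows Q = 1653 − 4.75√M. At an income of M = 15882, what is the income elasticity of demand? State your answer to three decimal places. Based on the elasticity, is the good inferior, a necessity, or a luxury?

At M = 15882: Q = 1054.387.
dQ/dM = -4.75/(2√M) = -0.0188456 at this income.
η = (dQ/dM)·(M/Q) = -0.0188456 × (15882/1054.387) = -0.284.
Since η < 0, the good is an inferior good.

-0.284 (inferior good)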